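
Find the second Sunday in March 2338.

March 13, 2338

March 1, 2338 is a Tuesday.
The first Sunday is therefore March 6 (5 days later).
The second Sunday is 6 + 1×7 = March 13.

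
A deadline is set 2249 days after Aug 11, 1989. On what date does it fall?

+365 (one year) → Aug 11, 1990 (1884 left).
+365 (one year) → Aug 11, 1991 (1519 left).
+366 (one year; includes Feb 29, 1992) → Aug 11, 1992 (1153 left).
+365 (one year) → Aug 11, 1993 (788 left).
+365 (one year) → Aug 11, 1994 (423 left).
+365 (one year) → Aug 11, 1995 (58 left).
Aug has 31 days: +21 → Sep 1, 1995 (37 left).
Sep has 30 days: +30 → Oct 1, 1995 (7 left).
+7 → Oct 8, 1995.

October 8, 1995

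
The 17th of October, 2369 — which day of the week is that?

Friday

Doomsday rule: the anchor day for the 2300s is Wednesday. For year 69: 69÷12 = 5 r 9, and 9÷4 = 2, so 5+9+2 = 16.
Wednesday + 16 ≡ Friday — that's 2369's doomsday.
In October the doomsday date is Oct 10.
Oct 17 is 7 days after Oct 10; 7 mod 7 = 0, so Friday + 0 = Friday.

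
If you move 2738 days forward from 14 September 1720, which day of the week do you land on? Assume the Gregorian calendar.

Sep 14, 1720 is a Saturday.
2738 mod 7 = 1, so 2738 days after a Saturday is Saturday + 1 = Sunday.

Sunday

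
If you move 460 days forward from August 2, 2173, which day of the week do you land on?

Saturday

Aug 2, 2173 is a Monday.
460 mod 7 = 5, so 460 days after a Monday is Monday + 5 = Saturday.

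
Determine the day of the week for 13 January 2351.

Doomsday rule: the anchor day for the 2300s is Wednesday. For year 51: 51÷12 = 4 r 3, and 3÷4 = 0, so 4+3+0 = 7.
Wednesday + 7 ≡ Wednesday — that's 2351's doomsday.
In January the doomsday date is Jan 3 (2351 is not a leap year).
Jan 13 is 10 days after Jan 3; 10 mod 7 = 3, so Wednesday + 3 = Saturday.

Saturday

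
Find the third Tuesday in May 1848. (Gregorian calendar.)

May 1, 1848 is a Monday.
The first Tuesday is therefore May 2 (1 days later).
The third Tuesday is 2 + 2×7 = May 16.

May 16, 1848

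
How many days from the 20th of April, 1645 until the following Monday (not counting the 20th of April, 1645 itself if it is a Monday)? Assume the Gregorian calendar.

Apr 20, 1645 is a Thursday.
From Thursday to the next Monday is 4 days.

4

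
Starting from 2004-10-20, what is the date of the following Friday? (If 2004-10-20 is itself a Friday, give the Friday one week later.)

Oct 20, 2004 is a Wednesday.
From Wednesday to the next Friday is 2 days.
Oct 20, 2004 + 2 = Oct 22, 2004.

October 22, 2004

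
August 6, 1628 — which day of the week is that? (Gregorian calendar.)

Doomsday rule: the anchor day for the 1600s is Tuesday. For year 28: 28÷12 = 2 r 4, and 4÷4 = 1, so 2+4+1 = 7.
Tuesday + 7 ≡ Tuesday — that's 1628's doomsday.
In August the doomsday date is Aug 8.
Aug 6 is 2 days before Aug 8; 2 mod 7 = 2, so Tuesday − 2 = Sunday.

Sunday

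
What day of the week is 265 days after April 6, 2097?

Friday

First find the weekday of Apr 6, 2097. Doomsday rule: the anchor day for the 2000s is Tuesday. For year 97: 97÷12 = 8 r 1, and 1÷4 = 0, so 8+1+0 = 9.
Tuesday + 9 ≡ Thursday — that's 2097's doomsday.
In April the doomsday date is Apr 4.
Apr 6 is 2 days after Apr 4; 2 mod 7 = 2, so Thursday + 2 = Saturday.
265 mod 7 = 6, so 265 days after a Saturday is Saturday + 6 = Friday.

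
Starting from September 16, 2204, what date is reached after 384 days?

Sep has 30 days: +15 → Oct 1, 2204 (369 left).
Oct has 31 days: +31 → Nov 1, 2204 (338 left).
Nov has 30 days: +30 → Dec 1, 2204 (308 left).
Dec has 31 days: +31 → Jan 1, 2205 (277 left).
Jan has 31 days: +31 → Feb 1, 2205 (246 left).
Feb has 28 days: +28 → Mar 1, 2205 (218 left).
Mar has 31 days: +31 → Apr 1, 2205 (187 left).
Apr has 30 days: +30 → May 1, 2205 (157 left).
May has 31 days: +31 → Jun 1, 2205 (126 left).
Jun has 30 days: +30 → Jul 1, 2205 (96 left).
Jul has 31 days: +31 → Aug 1, 2205 (65 left).
Aug has 31 days: +31 → Sep 1, 2205 (34 left).
Sep has 30 days: +30 → Oct 1, 2205 (4 left).
+4 → Oct 5, 2205.

October 5, 2205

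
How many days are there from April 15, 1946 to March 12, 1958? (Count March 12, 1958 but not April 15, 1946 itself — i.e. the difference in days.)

4349

Apr 15, 1946 → Apr 15, 1947: 365 days.
Apr 15, 1947 → Apr 15, 1948: 366 days (Feb 29, 1948 is in that span).
Apr 15, 1948 → Apr 15, 1949: 365 days.
Apr 15, 1949 → Apr 15, 1950: 365 days.
Apr 15, 1950 → Apr 15, 1951: 365 days.
Apr 15, 1951 → Apr 15, 1952: 366 days (Feb 29, 1952 is in that span).
Apr 15, 1952 → Apr 15, 1953: 365 days.
Apr 15, 1953 → Apr 15, 1954: 365 days.
Apr 15, 1954 → Apr 15, 1955: 365 days.
Apr 15, 1955 → Apr 15, 1956: 366 days (Feb 29, 1956 is in that span).
Apr 15, 1956 → Apr 15, 1957: 365 days.
Apr 15, 1957 → May 15, 1957: 30 days (April has 30).
May 15, 1957 → Jun 15, 1957: 31 days (May has 31).
Jun 15, 1957 → Jul 15, 1957: 30 days (June has 30).
Jul 15, 1957 → Aug 15, 1957: 31 days (July has 31).
Aug 15, 1957 → Sep 15, 1957: 31 days (August has 31).
Sep 15, 1957 → Oct 15, 1957: 30 days (September has 30).
Oct 15, 1957 → Nov 15, 1957: 31 days (October has 31).
Nov 15, 1957 → Dec 15, 1957: 30 days (November has 30).
Dec 15, 1957 → Jan 15, 1958: 31 days (December has 31).
Jan 15, 1958 → Feb 15, 1958: 31 days (January has 31).
Feb 15, 1958 → Mar 12, 1958: 25 days.
Total: 4349 days.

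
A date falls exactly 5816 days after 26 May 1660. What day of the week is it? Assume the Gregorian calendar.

May 26, 1660 is a Wednesday.
5816 mod 7 = 6, so 5816 days after a Wednesday is Wednesday + 6 = Tuesday.

Tuesday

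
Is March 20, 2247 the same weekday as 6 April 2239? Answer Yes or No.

From Apr 6, 2239 to Mar 20, 2247 is 2905 days.
2905 mod 7 = 0, so they are the same weekday.
(Apr 6, 2239 is a Saturday; Mar 20, 2247 is a Saturday.)

Yes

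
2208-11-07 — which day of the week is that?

Monday

Doomsday rule: the anchor day for the 2200s is Friday. For year 08: 8÷12 = 0 r 8, and 8÷4 = 2, so 0+8+2 = 10.
Friday + 10 ≡ Monday — that's 2208's doomsday.
In November the doomsday date is Nov 7.
Nov 7 is the doomsday itself: Monday.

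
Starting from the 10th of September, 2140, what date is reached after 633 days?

June 5, 2142

+365 (one year) → Sep 10, 2141 (268 left).
Sep has 30 days: +21 → Oct 1, 2141 (247 left).
Oct has 31 days: +31 → Nov 1, 2141 (216 left).
Nov has 30 days: +30 → Dec 1, 2141 (186 left).
Dec has 31 days: +31 → Jan 1, 2142 (155 left).
Jan has 31 days: +31 → Feb 1, 2142 (124 left).
Feb has 28 days: +28 → Mar 1, 2142 (96 left).
Mar has 31 days: +31 → Apr 1, 2142 (65 left).
Apr has 30 days: +30 → May 1, 2142 (35 left).
May has 31 days: +31 → Jun 1, 2142 (4 left).
+4 → Jun 5, 2142.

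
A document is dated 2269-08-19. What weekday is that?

Doomsday rule: the anchor day for the 2200s is Friday. For year 69: 69÷12 = 5 r 9, and 9÷4 = 2, so 5+9+2 = 16.
Friday + 16 ≡ Sunday — that's 2269's doomsday.
In August the doomsday date is Aug 8.
Aug 19 is 11 days after Aug 8; 11 mod 7 = 4, so Sunday + 4 = Thursday.

Thursday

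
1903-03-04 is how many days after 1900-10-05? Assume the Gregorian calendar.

880

Oct 5, 1900 → Oct 5, 1901: 365 days.
Oct 5, 1901 → Oct 5, 1902: 365 days.
Oct 5, 1902 → Nov 5, 1902: 31 days (October has 31).
Nov 5, 1902 → Dec 5, 1902: 30 days (November has 30).
Dec 5, 1902 → Jan 5, 1903: 31 days (December has 31).
Jan 5, 1903 → Feb 5, 1903: 31 days (January has 31).
Feb 5, 1903 → Mar 4, 1903: 27 days.
Total: 880 days.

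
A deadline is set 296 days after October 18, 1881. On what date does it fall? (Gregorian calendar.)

Oct has 31 days: +14 → Nov 1, 1881 (282 left).
Nov has 30 days: +30 → Dec 1, 1881 (252 left).
Dec has 31 days: +31 → Jan 1, 1882 (221 left).
Jan has 31 days: +31 → Feb 1, 1882 (190 left).
Feb has 28 days: +28 → Mar 1, 1882 (162 left).
Mar has 31 days: +31 → Apr 1, 1882 (131 left).
Apr has 30 days: +30 → May 1, 1882 (101 left).
May has 31 days: +31 → Jun 1, 1882 (70 left).
Jun has 30 days: +30 → Jul 1, 1882 (40 left).
Jul has 31 days: +31 → Aug 1, 1882 (9 left).
+9 → Aug 10, 1882.

August 10, 1882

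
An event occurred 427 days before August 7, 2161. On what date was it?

June 6, 2160

−365 (one year) → Aug 7, 2160 (62 left).
−7 → Jul 31, 2160 (end of Jul, 31 days; 55 left).
−31 → Jun 30, 2160 (end of Jun, 30 days; 24 left).
−24 → Jun 6, 2160.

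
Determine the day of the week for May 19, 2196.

Doomsday rule: the anchor day for the 2100s is Sunday. For year 96: 96÷12 = 8 r 0, and 0÷4 = 0, so 8+0+0 = 8.
Sunday + 8 ≡ Monday — that's 2196's doomsday.
In May the doomsday date is May 9.
May 19 is 10 days after May 9; 10 mod 7 = 3, so Monday + 3 = Thursday.

Thursday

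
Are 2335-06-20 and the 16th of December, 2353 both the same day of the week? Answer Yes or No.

From Jun 20, 2335 to Dec 16, 2353 is 6754 days.
6754 mod 7 = 6, so they are different weekdays.
(Jun 20, 2335 is a Thursday; Dec 16, 2353 is a Wednesday.)

No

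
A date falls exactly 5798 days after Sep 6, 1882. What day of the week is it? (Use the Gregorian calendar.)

Sep 6, 1882 is a Wednesday.
5798 mod 7 = 2, so 5798 days after a Wednesday is Wednesday + 2 = Friday.

Friday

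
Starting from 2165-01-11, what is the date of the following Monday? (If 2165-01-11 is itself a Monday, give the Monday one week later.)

January 14, 2165

Jan 11, 2165 is a Friday.
From Friday to the next Monday is 3 days.
Jan 11, 2165 + 3 = Jan 14, 2165.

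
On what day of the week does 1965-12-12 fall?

Doomsday rule: the anchor day for the 1900s is Wednesday. For year 65: 65÷12 = 5 r 5, and 5÷4 = 1, so 5+5+1 = 11.
Wednesday + 11 ≡ Sunday — that's 1965's doomsday.
In December the doomsday date is Dec 12.
Dec 12 is the doomsday itself: Sunday.

Sunday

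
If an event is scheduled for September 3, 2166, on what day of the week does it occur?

Wednesday

Doomsday rule: the anchor day for the 2100s is Sunday. For year 66: 66÷12 = 5 r 6, and 6÷4 = 1, so 5+6+1 = 12.
Sunday + 12 ≡ Friday — that's 2166's doomsday.
In September the doomsday date is Sep 5.
Sep 3 is 2 days before Sep 5; 2 mod 7 = 2, so Friday − 2 = Wednesday.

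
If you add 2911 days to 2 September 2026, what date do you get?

August 22, 2034

+365 (one year) → Sep 2, 2027 (2546 left).
+366 (one year; includes Feb 29, 2028) → Sep 2, 2028 (2180 left).
+365 (one year) → Sep 2, 2029 (1815 left).
+365 (one year) → Sep 2, 2030 (1450 left).
+365 (one year) → Sep 2, 2031 (1085 left).
+366 (one year; includes Feb 29, 2032) → Sep 2, 2032 (719 left).
+365 (one year) → Sep 2, 2033 (354 left).
Sep has 30 days: +29 → Oct 1, 2033 (325 left).
Oct has 31 days: +31 → Nov 1, 2033 (294 left).
Nov has 30 days: +30 → Dec 1, 2033 (264 left).
Dec has 31 days: +31 → Jan 1, 2034 (233 left).
Jan has 31 days: +31 → Feb 1, 2034 (202 left).
Feb has 28 days: +28 → Mar 1, 2034 (174 left).
Mar has 31 days: +31 → Apr 1, 2034 (143 left).
Apr has 30 days: +30 → May 1, 2034 (113 left).
May has 31 days: +31 → Jun 1, 2034 (82 left).
Jun has 30 days: +30 → Jul 1, 2034 (52 left).
Jul has 31 days: +31 → Aug 1, 2034 (21 left).
+21 → Aug 22, 2034.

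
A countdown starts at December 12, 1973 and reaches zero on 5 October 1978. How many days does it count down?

Dec 12, 1973 → Dec 12, 1974: 365 days.
Dec 12, 1974 → Dec 12, 1975: 365 days.
Dec 12, 1975 → Dec 12, 1976: 366 days (Feb 29, 1976 is in that span).
Dec 12, 1976 → Dec 12, 1977: 365 days.
Dec 12, 1977 → Jan 12, 1978: 31 days (December has 31).
Jan 12, 1978 → Feb 12, 1978: 31 days (January has 31).
Feb 12, 1978 → Mar 12, 1978: 28 days (February has 28).
Mar 12, 1978 → Apr 12, 1978: 31 days (March has 31).
Apr 12, 1978 → May 12, 1978: 30 days (April has 30).
May 12, 1978 → Jun 12, 1978: 31 days (May has 31).
Jun 12, 1978 → Jul 12, 1978: 30 days (June has 30).
Jul 12, 1978 → Aug 12, 1978: 31 days (July has 31).
Aug 12, 1978 → Sep 12, 1978: 31 days (August has 31).
Sep 12, 1978 → Oct 5, 1978: 23 days.
Total: 1758 days.

1758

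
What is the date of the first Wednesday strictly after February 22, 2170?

Feb 22, 2170 is a Thursday.
From Thursday to the next Wednesday is 6 days.
Feb 22, 2170 + 6 = Feb 28, 2170.

February 28, 2170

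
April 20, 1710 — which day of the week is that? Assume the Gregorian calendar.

Doomsday rule: the anchor day for the 1700s is Sunday. For year 10: 10÷12 = 0 r 10, and 10÷4 = 2, so 0+10+2 = 12.
Sunday + 12 ≡ Friday — that's 1710's doomsday.
In April the doomsday date is Apr 4.
Apr 20 is 16 days after Apr 4; 16 mod 7 = 2, so Friday + 2 = Sunday.

Sunday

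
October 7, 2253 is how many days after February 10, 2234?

Feb 10, 2234 → Feb 10, 2235: 365 days.
Feb 10, 2235 → Feb 10, 2236: 365 days.
Feb 10, 2236 → Feb 10, 2237: 366 days (Feb 29, 2236 is in that span).
Feb 10, 2237 → Feb 10, 2238: 365 days.
Feb 10, 2238 → Feb 10, 2239: 365 days.
Feb 10, 2239 → Feb 10, 2240: 365 days.
Feb 10, 2240 → Feb 10, 2241: 366 days (Feb 29, 2240 is in that span).
Feb 10, 2241 → Feb 10, 2242: 365 days.
Feb 10, 2242 → Feb 10, 2243: 365 days.
Feb 10, 2243 → Feb 10, 2244: 365 days.
Feb 10, 2244 → Feb 10, 2245: 366 days (Feb 29, 2244 is in that span).
Feb 10, 2245 → Feb 10, 2246: 365 days.
Feb 10, 2246 → Feb 10, 2247: 365 days.
Feb 10, 2247 → Feb 10, 2248: 365 days.
Feb 10, 2248 → Feb 10, 2249: 366 days (Feb 29, 2248 is in that span).
Feb 10, 2249 → Feb 10, 2250: 365 days.
Feb 10, 2250 → Feb 10, 2251: 365 days.
Feb 10, 2251 → Feb 10, 2252: 365 days.
Feb 10, 2252 → Feb 10, 2253: 366 days (Feb 29, 2252 is in that span).
Feb 10, 2253 → Mar 10, 2253: 28 days (February has 28).
Mar 10, 2253 → Apr 10, 2253: 31 days (March has 31).
Apr 10, 2253 → May 10, 2253: 30 days (April has 30).
May 10, 2253 → Jun 10, 2253: 31 days (May has 31).
Jun 10, 2253 → Jul 10, 2253: 30 days (June has 30).
Jul 10, 2253 → Aug 10, 2253: 31 days (July has 31).
Aug 10, 2253 → Sep 10, 2253: 31 days (August has 31).
Sep 10, 2253 → Oct 7, 2253: 27 days.
Total: 7179 days.

7179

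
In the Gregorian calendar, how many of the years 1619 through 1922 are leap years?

Multiples of 4 in [1619,1922]: 76.
Of those, multiples of 100: 3 (not leap unless ÷400).
Multiples of 400: 0.
Leap years = 76 − 3 + 0 = 73.

73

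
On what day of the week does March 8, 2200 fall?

Doomsday rule: the anchor day for the 2200s is Friday. For year 00: 0÷12 = 0 r 0, and 0÷4 = 0, so 0+0+0 = 0.
Friday + 0 ≡ Friday — that's 2200's doomsday.
In March the doomsday date is Mar 14.
Mar 8 is 6 days before Mar 14; 6 mod 7 = 6, so Friday − 6 = Saturday.

Saturday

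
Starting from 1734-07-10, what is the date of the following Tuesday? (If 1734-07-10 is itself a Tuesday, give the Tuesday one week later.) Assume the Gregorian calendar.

July 13, 1734

Jul 10, 1734 is a Saturday.
From Saturday to the next Tuesday is 3 days.
Jul 10, 1734 + 3 = Jul 13, 1734.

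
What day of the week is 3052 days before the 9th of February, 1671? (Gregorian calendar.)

First find the weekday of Feb 9, 1671. Doomsday rule: the anchor day for the 1600s is Tuesday. For year 71: 71÷12 = 5 r 11, and 11÷4 = 2, so 5+11+2 = 18.
Tuesday + 18 ≡ Saturday — that's 1671's doomsday.
In February the doomsday date is Feb 28 (1671 is not a leap year).
Feb 9 is 19 days before Feb 28; 19 mod 7 = 5, so Saturday − 5 = Monday.
3052 mod 7 = 0, so 3052 days before a Monday is Monday − 0 = Monday.

Monday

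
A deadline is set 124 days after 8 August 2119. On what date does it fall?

December 10, 2119

Aug has 31 days: +24 → Sep 1, 2119 (100 left).
Sep has 30 days: +30 → Oct 1, 2119 (70 left).
Oct has 31 days: +31 → Nov 1, 2119 (39 left).
Nov has 30 days: +30 → Dec 1, 2119 (9 left).
+9 → Dec 10, 2119.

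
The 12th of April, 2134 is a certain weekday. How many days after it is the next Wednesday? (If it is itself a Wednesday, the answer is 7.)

Apr 12, 2134 is a Monday.
From Monday to the next Wednesday is 2 days.

2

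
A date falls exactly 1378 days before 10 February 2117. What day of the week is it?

First find the weekday of Feb 10, 2117. Doomsday rule: the anchor day for the 2100s is Sunday. For year 17: 17÷12 = 1 r 5, and 5÷4 = 1, so 1+5+1 = 7.
Sunday + 7 ≡ Sunday — that's 2117's doomsday.
In February the doomsday date is Feb 28 (2117 is not a leap year).
Feb 10 is 18 days before Feb 28; 18 mod 7 = 4, so Sunday − 4 = Wednesday.
1378 mod 7 = 6, so 1378 days before a Wednesday is Wednesday − 6 = Thursday.

Thursday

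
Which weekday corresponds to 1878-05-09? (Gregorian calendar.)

Doomsday rule: the anchor day for the 1800s is Friday. For year 78: 78÷12 = 6 r 6, and 6÷4 = 1, so 6+6+1 = 13.
Friday + 13 ≡ Thursday — that's 1878's doomsday.
In May the doomsday date is May 9.
May 9 is the doomsday itself: Thursday.

Thursday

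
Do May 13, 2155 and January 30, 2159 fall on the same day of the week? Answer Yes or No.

Yes

From May 13, 2155 to Jan 30, 2159 is 1358 days.
1358 mod 7 = 0, so they are the same weekday.
(May 13, 2155 is a Tuesday; Jan 30, 2159 is a Tuesday.)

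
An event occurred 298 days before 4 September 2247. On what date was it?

−4 → Aug 31, 2247 (end of Aug, 31 days; 294 left).
−31 → Jul 31, 2247 (end of Jul, 31 days; 263 left).
−31 → Jun 30, 2247 (end of Jun, 30 days; 232 left).
−30 → May 31, 2247 (end of May, 31 days; 202 left).
−31 → Apr 30, 2247 (end of Apr, 30 days; 171 left).
−30 → Mar 31, 2247 (end of Mar, 31 days; 141 left).
−31 → Feb 28, 2247 (end of Feb, 28 days; 110 left).
−28 → Jan 31, 2247 (end of Jan, 31 days; 82 left).
−31 → Dec 31, 2246 (end of Dec, 31 days; 51 left).
−31 → Nov 30, 2246 (end of Nov, 30 days; 20 left).
−20 → Nov 10, 2246.

November 10, 2246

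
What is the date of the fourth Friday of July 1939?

July 28, 1939

July 1, 1939 is a Saturday.
The first Friday is therefore July 7 (6 days later).
The fourth Friday is 7 + 3×7 = July 28.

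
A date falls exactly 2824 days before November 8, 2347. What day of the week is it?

Nov 8, 2347 is a Saturday.
2824 mod 7 = 3, so 2824 days before a Saturday is Saturday − 3 = Wednesday.

Wednesday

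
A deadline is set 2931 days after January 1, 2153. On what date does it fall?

January 10, 2161

+365 (one year) → Jan 1, 2154 (2566 left).
+365 (one year) → Jan 1, 2155 (2201 left).
+365 (one year) → Jan 1, 2156 (1836 left).
+366 (one year; includes Feb 29, 2156) → Jan 1, 2157 (1470 left).
+365 (one year) → Jan 1, 2158 (1105 left).
+365 (one year) → Jan 1, 2159 (740 left).
+365 (one year) → Jan 1, 2160 (375 left).
Jan has 31 days: +31 → Feb 1, 2160 (344 left).
Feb has 29 days: +29 → Mar 1, 2160 (315 left).
Mar has 31 days: +31 → Apr 1, 2160 (284 left).
Apr has 30 days: +30 → May 1, 2160 (254 left).
May has 31 days: +31 → Jun 1, 2160 (223 left).
Jun has 30 days: +30 → Jul 1, 2160 (193 left).
Jul has 31 days: +31 → Aug 1, 2160 (162 left).
Aug has 31 days: +31 → Sep 1, 2160 (131 left).
Sep has 30 days: +30 → Oct 1, 2160 (101 left).
Oct has 31 days: +31 → Nov 1, 2160 (70 left).
Nov has 30 days: +30 → Dec 1, 2160 (40 left).
Dec has 31 days: +31 → Jan 1, 2161 (9 left).
+9 → Jan 10, 2161.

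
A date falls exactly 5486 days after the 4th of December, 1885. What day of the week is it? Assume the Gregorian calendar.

First find the weekday of Dec 4, 1885. Doomsday rule: the anchor day for the 1800s is Friday. For year 85: 85÷12 = 7 r 1, and 1÷4 = 0, so 7+1+0 = 8.
Friday + 8 ≡ Saturday — that's 1885's doomsday.
In December the doomsday date is Dec 12.
Dec 4 is 8 days before Dec 12; 8 mod 7 = 1, so Saturday − 1 = Friday.
5486 mod 7 = 5, so 5486 days after a Friday is Friday + 5 = Wednesday.

Wednesday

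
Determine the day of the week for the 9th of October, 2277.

Tuesday

Doomsday rule: the anchor day for the 2200s is Friday. For year 77: 77÷12 = 6 r 5, and 5÷4 = 1, so 6+5+1 = 12.
Friday + 12 ≡ Wednesday — that's 2277's doomsday.
In October the doomsday date is Oct 10.
Oct 9 is 1 day before Oct 10; 1 mod 7 = 1, so Wednesday − 1 = Tuesday.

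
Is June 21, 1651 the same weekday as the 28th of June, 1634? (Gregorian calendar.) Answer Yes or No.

Yes

From Jun 28, 1634 to Jun 21, 1651 is 6202 days.
6202 mod 7 = 0, so they are the same weekday.
(Jun 28, 1634 is a Wednesday; Jun 21, 1651 is a Wednesday.)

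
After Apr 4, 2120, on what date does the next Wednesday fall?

Apr 4, 2120 is a Thursday.
From Thursday to the next Wednesday is 6 days.
Apr 4, 2120 + 6 = Apr 10, 2120.

April 10, 2120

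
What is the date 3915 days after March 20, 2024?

+365 (one year) → Mar 20, 2025 (3550 left).
+365 (one year) → Mar 20, 2026 (3185 left).
+365 (one year) → Mar 20, 2027 (2820 left).
+366 (one year; includes Feb 29, 2028) → Mar 20, 2028 (2454 left).
+365 (one year) → Mar 20, 2029 (2089 left).
+365 (one year) → Mar 20, 2030 (1724 left).
+365 (one year) → Mar 20, 2031 (1359 left).
+366 (one year; includes Feb 29, 2032) → Mar 20, 2032 (993 left).
+365 (one year) → Mar 20, 2033 (628 left).
+365 (one year) → Mar 20, 2034 (263 left).
Mar has 31 days: +12 → Apr 1, 2034 (251 left).
Apr has 30 days: +30 → May 1, 2034 (221 left).
May has 31 days: +31 → Jun 1, 2034 (190 left).
Jun has 30 days: +30 → Jul 1, 2034 (160 left).
Jul has 31 days: +31 → Aug 1, 2034 (129 left).
Aug has 31 days: +31 → Sep 1, 2034 (98 left).
Sep has 30 days: +30 → Oct 1, 2034 (68 left).
Oct has 31 days: +31 → Nov 1, 2034 (37 left).
Nov has 30 days: +30 → Dec 1, 2034 (7 left).
+7 → Dec 8, 2034.

December 8, 2034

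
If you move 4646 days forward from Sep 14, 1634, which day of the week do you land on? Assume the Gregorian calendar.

Tuesday

Sep 14, 1634 is a Thursday.
4646 mod 7 = 5, so 4646 days after a Thursday is Thursday + 5 = Tuesday.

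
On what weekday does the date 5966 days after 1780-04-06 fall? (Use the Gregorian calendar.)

Apr 6, 1780 is a Thursday.
5966 mod 7 = 2, so 5966 days after a Thursday is Thursday + 2 = Saturday.

Saturday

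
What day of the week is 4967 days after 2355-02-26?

Wednesday

First find the weekday of Feb 26, 2355. Doomsday rule: the anchor day for the 2300s is Wednesday. For year 55: 55÷12 = 4 r 7, and 7÷4 = 1, so 4+7+1 = 12.
Wednesday + 12 ≡ Monday — that's 2355's doomsday.
In February the doomsday date is Feb 28 (2355 is not a leap year).
Feb 26 is 2 days before Feb 28; 2 mod 7 = 2, so Monday − 2 = Saturday.
4967 mod 7 = 4, so 4967 days after a Saturday is Saturday + 4 = Wednesday.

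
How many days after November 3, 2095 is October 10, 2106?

3993

Nov 3, 2095 → Nov 3, 2096: 366 days (Feb 29, 2096 is in that span).
Nov 3, 2096 → Nov 3, 2097: 365 days.
Nov 3, 2097 → Nov 3, 2098: 365 days.
Nov 3, 2098 → Nov 3, 2099: 365 days.
Nov 3, 2099 → Nov 3, 2100: 365 days.
Nov 3, 2100 → Nov 3, 2101: 365 days.
Nov 3, 2101 → Nov 3, 2102: 365 days.
Nov 3, 2102 → Nov 3, 2103: 365 days.
Nov 3, 2103 → Nov 3, 2104: 366 days (Feb 29, 2104 is in that span).
Nov 3, 2104 → Nov 3, 2105: 365 days.
Nov 3, 2105 → Dec 3, 2105: 30 days (November has 30).
Dec 3, 2105 → Jan 3, 2106: 31 days (December has 31).
Jan 3, 2106 → Feb 3, 2106: 31 days (January has 31).
Feb 3, 2106 → Mar 3, 2106: 28 days (February has 28).
Mar 3, 2106 → Apr 3, 2106: 31 days (March has 31).
Apr 3, 2106 → May 3, 2106: 30 days (April has 30).
May 3, 2106 → Jun 3, 2106: 31 days (May has 31).
Jun 3, 2106 → Jul 3, 2106: 30 days (June has 30).
Jul 3, 2106 → Aug 3, 2106: 31 days (July has 31).
Aug 3, 2106 → Sep 3, 2106: 31 days (August has 31).
Sep 3, 2106 → Oct 3, 2106: 30 days (September has 30).
Oct 3, 2106 → Oct 10, 2106: 7 days.
Total: 3993 days.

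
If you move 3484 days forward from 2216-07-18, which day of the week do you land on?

Jul 18, 2216 is a Thursday.
3484 mod 7 = 5, so 3484 days after a Thursday is Thursday + 5 = Tuesday.

Tuesday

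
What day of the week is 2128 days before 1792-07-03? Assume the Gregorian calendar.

Jul 3, 1792 is a Tuesday.
2128 mod 7 = 0, so 2128 days before a Tuesday is Tuesday − 0 = Tuesday.

Tuesday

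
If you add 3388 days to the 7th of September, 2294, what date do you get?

December 18, 2303

+365 (one year) → Sep 7, 2295 (3023 left).
+366 (one year; includes Feb 29, 2296) → Sep 7, 2296 (2657 left).
+365 (one year) → Sep 7, 2297 (2292 left).
+365 (one year) → Sep 7, 2298 (1927 left).
+365 (one year) → Sep 7, 2299 (1562 left).
+365 (one year) → Sep 7, 2300 (1197 left).
+365 (one year) → Sep 7, 2301 (832 left).
+365 (one year) → Sep 7, 2302 (467 left).
+365 (one year) → Sep 7, 2303 (102 left).
Sep has 30 days: +24 → Oct 1, 2303 (78 left).
Oct has 31 days: +31 → Nov 1, 2303 (47 left).
Nov has 30 days: +30 → Dec 1, 2303 (17 left).
+17 → Dec 18, 2303.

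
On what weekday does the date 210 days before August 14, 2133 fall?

Aug 14, 2133 is a Friday.
210 mod 7 = 0, so 210 days before a Friday is Friday − 0 = Friday.

Friday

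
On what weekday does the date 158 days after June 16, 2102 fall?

Tuesday

First find the weekday of Jun 16, 2102. Doomsday rule: the anchor day for the 2100s is Sunday. For year 02: 2÷12 = 0 r 2, and 2÷4 = 0, so 0+2+0 = 2.
Sunday + 2 ≡ Tuesday — that's 2102's doomsday.
In June the doomsday date is Jun 6.
Jun 16 is 10 days after Jun 6; 10 mod 7 = 3, so Tuesday + 3 = Friday.
158 mod 7 = 4, so 158 days after a Friday is Friday + 4 = Tuesday.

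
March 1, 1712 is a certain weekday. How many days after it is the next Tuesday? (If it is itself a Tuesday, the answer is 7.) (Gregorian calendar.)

7

Mar 1, 1712 is a Tuesday.
From Tuesday to the next Tuesday is 7 days.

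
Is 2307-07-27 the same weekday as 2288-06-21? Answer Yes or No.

From Jun 21, 2288 to Jul 27, 2307 is 6974 days.
6974 mod 7 = 2, so they are different weekdays.
(Jun 21, 2288 is a Thursday; Jul 27, 2307 is a Saturday.)

No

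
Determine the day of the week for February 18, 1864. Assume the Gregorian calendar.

Doomsday rule: the anchor day for the 1800s is Friday. For year 64: 64÷12 = 5 r 4, and 4÷4 = 1, so 5+4+1 = 10.
Friday + 10 ≡ Monday — that's 1864's doomsday.
In February the doomsday date is Feb 29 (1864 is a leap year (divisible by 4)).
Feb 18 is 11 days before Feb 29; 11 mod 7 = 4, so Monday − 4 = Thursday.

Thursday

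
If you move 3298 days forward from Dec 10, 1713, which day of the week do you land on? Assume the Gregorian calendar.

First find the weekday of Dec 10, 1713. Doomsday rule: the anchor day for the 1700s is Sunday. For year 13: 13÷12 = 1 r 1, and 1÷4 = 0, so 1+1+0 = 2.
Sunday + 2 ≡ Tuesday — that's 1713's doomsday.
In December the doomsday date is Dec 12.
Dec 10 is 2 days before Dec 12; 2 mod 7 = 2, so Tuesday − 2 = Sunday.
3298 mod 7 = 1, so 3298 days after a Sunday is Sunday + 1 = Monday.

Monday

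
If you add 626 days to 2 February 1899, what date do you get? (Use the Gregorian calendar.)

+365 (one year) → Feb 2, 1900 (261 left).
Feb has 28 days: +27 → Mar 1, 1900 (234 left).
Mar has 31 days: +31 → Apr 1, 1900 (203 left).
Apr has 30 days: +30 → May 1, 1900 (173 left).
May has 31 days: +31 → Jun 1, 1900 (142 left).
Jun has 30 days: +30 → Jul 1, 1900 (112 left).
Jul has 31 days: +31 → Aug 1, 1900 (81 left).
Aug has 31 days: +31 → Sep 1, 1900 (50 left).
Sep has 30 days: +30 → Oct 1, 1900 (20 left).
+20 → Oct 21, 1900.

October 21, 1900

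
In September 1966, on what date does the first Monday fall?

September 5, 1966

September 1, 1966 is a Thursday.
The first Monday is therefore September 5 (4 days later).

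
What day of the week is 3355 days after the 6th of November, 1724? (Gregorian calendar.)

Wednesday

Nov 6, 1724 is a Monday.
3355 mod 7 = 2, so 3355 days after a Monday is Monday + 2 = Wednesday.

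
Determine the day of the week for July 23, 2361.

Sunday

Doomsday rule: the anchor day for the 2300s is Wednesday. For year 61: 61÷12 = 5 r 1, and 1÷4 = 0, so 5+1+0 = 6.
Wednesday + 6 ≡ Tuesday — that's 2361's doomsday.
In July the doomsday date is Jul 11.
Jul 23 is 12 days after Jul 11; 12 mod 7 = 5, so Tuesday + 5 = Sunday.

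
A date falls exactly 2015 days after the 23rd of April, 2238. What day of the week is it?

Sunday

Apr 23, 2238 is a Monday.
2015 mod 7 = 6, so 2015 days after a Monday is Monday + 6 = Sunday.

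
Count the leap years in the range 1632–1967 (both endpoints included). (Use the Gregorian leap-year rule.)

Multiples of 4 in [1632,1967]: 84.
Of those, multiples of 100: 3 (not leap unless ÷400).
Multiples of 400: 0.
Leap years = 84 − 3 + 0 = 81.

81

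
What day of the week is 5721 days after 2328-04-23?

First find the weekday of Apr 23, 2328. Doomsday rule: the anchor day for the 2300s is Wednesday. For year 28: 28÷12 = 2 r 4, and 4÷4 = 1, so 2+4+1 = 7.
Wednesday + 7 ≡ Wednesday — that's 2328's doomsday.
In April the doomsday date is Apr 4.
Apr 23 is 19 days after Apr 4; 19 mod 7 = 5, so Wednesday + 5 = Monday.
5721 mod 7 = 2, so 5721 days after a Monday is Monday + 2 = Wednesday.

Wednesday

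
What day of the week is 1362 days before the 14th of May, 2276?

Wednesday

May 14, 2276 is a Sunday.
1362 mod 7 = 4, so 1362 days before a Sunday is Sunday − 4 = Wednesday.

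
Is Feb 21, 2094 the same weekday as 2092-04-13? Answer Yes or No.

Yes

From Apr 13, 2092 to Feb 21, 2094 is 679 days.
679 mod 7 = 0, so they are the same weekday.
(Apr 13, 2092 is a Sunday; Feb 21, 2094 is a Sunday.)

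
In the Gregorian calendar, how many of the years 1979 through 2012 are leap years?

Multiples of 4 in [1979,2012]: 9.
Of those, multiples of 100: 1 (not leap unless ÷400).
Multiples of 400: 1.
Leap years = 9 − 1 + 1 = 9.

9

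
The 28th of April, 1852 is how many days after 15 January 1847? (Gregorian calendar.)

1930

Jan 15, 1847 → Jan 15, 1848: 365 days.
Jan 15, 1848 → Jan 15, 1849: 366 days (Feb 29, 1848 is in that span).
Jan 15, 1849 → Jan 15, 1850: 365 days.
Jan 15, 1850 → Jan 15, 1851: 365 days.
Jan 15, 1851 → Jan 15, 1852: 365 days.
Jan 15, 1852 → Feb 15, 1852: 31 days (January has 31).
Feb 15, 1852 → Mar 15, 1852: 29 days (February has 29).
Mar 15, 1852 → Apr 15, 1852: 31 days (March has 31).
Apr 15, 1852 → Apr 28, 1852: 13 days.
Total: 1930 days.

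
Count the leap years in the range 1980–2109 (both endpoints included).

Multiples of 4 in [1980,2109]: 33.
Of those, multiples of 100: 2 (not leap unless ÷400).
Multiples of 400: 1.
Leap years = 33 − 2 + 1 = 32.

32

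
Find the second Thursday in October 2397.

October 1, 2397 is a Wednesday.
The first Thursday is therefore October 2 (1 days later).
The second Thursday is 2 + 1×7 = October 9.

October 9, 2397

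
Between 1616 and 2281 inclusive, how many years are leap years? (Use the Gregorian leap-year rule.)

Multiples of 4 in [1616,2281]: 167.
Of those, multiples of 100: 6 (not leap unless ÷400).
Multiples of 400: 1.
Leap years = 167 − 6 + 1 = 162.

162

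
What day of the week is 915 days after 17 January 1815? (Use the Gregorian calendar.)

First find the weekday of Jan 17, 1815. Doomsday rule: the anchor day for the 1800s is Friday. For year 15: 15÷12 = 1 r 3, and 3÷4 = 0, so 1+3+0 = 4.
Friday + 4 ≡ Tuesday — that's 1815's doomsday.
In January the doomsday date is Jan 3 (1815 is not a leap year).
Jan 17 is 14 days after Jan 3; 14 mod 7 = 0, so Tuesday + 0 = Tuesday.
915 mod 7 = 5, so 915 days after a Tuesday is Tuesday + 5 = Sunday.

Sunday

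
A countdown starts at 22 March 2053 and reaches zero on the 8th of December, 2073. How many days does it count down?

Mar 22, 2053 → Mar 22, 2054: 365 days.
Mar 22, 2054 → Mar 22, 2055: 365 days.
Mar 22, 2055 → Mar 22, 2056: 366 days (Feb 29, 2056 is in that span).
Mar 22, 2056 → Mar 22, 2057: 365 days.
Mar 22, 2057 → Mar 22, 2058: 365 days.
Mar 22, 2058 → Mar 22, 2059: 365 days.
Mar 22, 2059 → Mar 22, 2060: 366 days (Feb 29, 2060 is in that span).
Mar 22, 2060 → Mar 22, 2061: 365 days.
Mar 22, 2061 → Mar 22, 2062: 365 days.
Mar 22, 2062 → Mar 22, 2063: 365 days.
Mar 22, 2063 → Mar 22, 2064: 366 days (Feb 29, 2064 is in that span).
Mar 22, 2064 → Mar 22, 2065: 365 days.
Mar 22, 2065 → Mar 22, 2066: 365 days.
Mar 22, 2066 → Mar 22, 2067: 365 days.
Mar 22, 2067 → Mar 22, 2068: 366 days (Feb 29, 2068 is in that span).
Mar 22, 2068 → Mar 22, 2069: 365 days.
Mar 22, 2069 → Mar 22, 2070: 365 days.
Mar 22, 2070 → Mar 22, 2071: 365 days.
Mar 22, 2071 → Mar 22, 2072: 366 days (Feb 29, 2072 is in that span).
Mar 22, 2072 → Mar 22, 2073: 365 days.
Mar 22, 2073 → Apr 22, 2073: 31 days (March has 31).
Apr 22, 2073 → May 22, 2073: 30 days (April has 30).
May 22, 2073 → Jun 22, 2073: 31 days (May has 31).
Jun 22, 2073 → Jul 22, 2073: 30 days (June has 30).
Jul 22, 2073 → Aug 22, 2073: 31 days (July has 31).
Aug 22, 2073 → Sep 22, 2073: 31 days (August has 31).
Sep 22, 2073 → Oct 22, 2073: 30 days (September has 30).
Oct 22, 2073 → Nov 22, 2073: 31 days (October has 31).
Nov 22, 2073 → Dec 8, 2073: 16 days.
Total: 7566 days.

7566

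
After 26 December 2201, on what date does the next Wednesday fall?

December 30, 2201

Dec 26, 2201 is a Saturday.
From Saturday to the next Wednesday is 4 days.
Dec 26, 2201 + 4 = Dec 30, 2201.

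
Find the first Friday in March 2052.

March 1, 2052

March 1, 2052 is a Friday.
The first Friday is therefore March 1 (same day).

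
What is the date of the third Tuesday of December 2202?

December 21, 2202

December 1, 2202 is a Wednesday.
The first Tuesday is therefore December 7 (6 days later).
The third Tuesday is 7 + 2×7 = December 21.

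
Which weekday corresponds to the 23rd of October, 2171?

Wednesday

Doomsday rule: the anchor day for the 2100s is Sunday. For year 71: 71÷12 = 5 r 11, and 11÷4 = 2, so 5+11+2 = 18.
Sunday + 18 ≡ Thursday — that's 2171's doomsday.
In October the doomsday date is Oct 10.
Oct 23 is 13 days after Oct 10; 13 mod 7 = 6, so Thursday + 6 = Wednesday.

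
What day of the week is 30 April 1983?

Saturday

January 1, 1983 is a Saturday.
Jan 1, 1983 → Feb 1, 1983: 31 days (January has 31).
Feb 1, 1983 → Mar 1, 1983: 28 days (February has 28).
Mar 1, 1983 → Apr 1, 1983: 31 days (March has 31).
Apr 1, 1983 → Apr 30, 1983: 29 days.
Total: 119 days.
119 mod 7 = 0, so Saturday + 0 = Saturday.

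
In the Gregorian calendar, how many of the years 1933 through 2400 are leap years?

114

Multiples of 4 in [1933,2400]: 117.
Of those, multiples of 100: 5 (not leap unless ÷400).
Multiples of 400: 2.
Leap years = 117 − 5 + 2 = 114.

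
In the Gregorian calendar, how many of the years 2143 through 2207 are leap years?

Multiples of 4 in [2143,2207]: 16.
Of those, multiples of 100: 1 (not leap unless ÷400).
Multiples of 400: 0.
Leap years = 16 − 1 + 0 = 15.

15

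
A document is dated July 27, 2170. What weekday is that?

Doomsday rule: the anchor day for the 2100s is Sunday. For year 70: 70÷12 = 5 r 10, and 10÷4 = 2, so 5+10+2 = 17.
Sunday + 17 ≡ Wednesday — that's 2170's doomsday.
In July the doomsday date is Jul 11.
Jul 27 is 16 days after Jul 11; 16 mod 7 = 2, so Wednesday + 2 = Friday.

Friday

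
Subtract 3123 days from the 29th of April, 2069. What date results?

October 10, 2060

−365 (one year) → Apr 29, 2068 (2758 left).
−366 (one year; includes Feb 29, 2068) → Apr 29, 2067 (2392 left).
−365 (one year) → Apr 29, 2066 (2027 left).
−365 (one year) → Apr 29, 2065 (1662 left).
−365 (one year) → Apr 29, 2064 (1297 left).
−366 (one year; includes Feb 29, 2064) → Apr 29, 2063 (931 left).
−365 (one year) → Apr 29, 2062 (566 left).
−365 (one year) → Apr 29, 2061 (201 left).
−29 → Mar 31, 2061 (end of Mar, 31 days; 172 left).
−31 → Feb 28, 2061 (end of Feb, 28 days; 141 left).
−28 → Jan 31, 2061 (end of Jan, 31 days; 113 left).
−31 → Dec 31, 2060 (end of Dec, 31 days; 82 left).
−31 → Nov 30, 2060 (end of Nov, 30 days; 51 left).
−30 → Oct 31, 2060 (end of Oct, 31 days; 21 left).
−21 → Oct 10, 2060.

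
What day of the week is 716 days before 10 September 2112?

Thursday

Sep 10, 2112 is a Saturday.
716 mod 7 = 2, so 716 days before a Saturday is Saturday − 2 = Thursday.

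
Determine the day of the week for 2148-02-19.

Monday

Doomsday rule: the anchor day for the 2100s is Sunday. For year 48: 48÷12 = 4 r 0, and 0÷4 = 0, so 4+0+0 = 4.
Sunday + 4 ≡ Thursday — that's 2148's doomsday.
In February the doomsday date is Feb 29 (2148 is a leap year (divisible by 4)).
Feb 19 is 10 days before Feb 29; 10 mod 7 = 3, so Thursday − 3 = Monday.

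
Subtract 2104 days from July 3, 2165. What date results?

September 29, 2159

−365 (one year) → Jul 3, 2164 (1739 left).
−366 (one year; includes Feb 29, 2164) → Jul 3, 2163 (1373 left).
−365 (one year) → Jul 3, 2162 (1008 left).
−365 (one year) → Jul 3, 2161 (643 left).
−365 (one year) → Jul 3, 2160 (278 left).
−3 → Jun 30, 2160 (end of Jun, 30 days; 275 left).
−30 → May 31, 2160 (end of May, 31 days; 245 left).
−31 → Apr 30, 2160 (end of Apr, 30 days; 214 left).
−30 → Mar 31, 2160 (end of Mar, 31 days; 184 left).
−31 → Feb 29, 2160 (end of Feb, 29 days; 153 left).
−29 → Jan 31, 2160 (end of Jan, 31 days; 124 left).
−31 → Dec 31, 2159 (end of Dec, 31 days; 93 left).
−31 → Nov 30, 2159 (end of Nov, 30 days; 62 left).
−30 → Oct 31, 2159 (end of Oct, 31 days; 32 left).
−31 → Sep 30, 2159 (end of Sep, 30 days; 1 left).
−1 → Sep 29, 2159.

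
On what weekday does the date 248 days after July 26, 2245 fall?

Jul 26, 2245 is a Saturday.
248 mod 7 = 3, so 248 days after a Saturday is Saturday + 3 = Tuesday.

Tuesday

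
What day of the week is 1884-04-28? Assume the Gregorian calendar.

Doomsday rule: the anchor day for the 1800s is Friday. For year 84: 84÷12 = 7 r 0, and 0÷4 = 0, so 7+0+0 = 7.
Friday + 7 ≡ Friday — that's 1884's doomsday.
In April the doomsday date is Apr 4.
Apr 28 is 24 days after Apr 4; 24 mod 7 = 3, so Friday + 3 = Monday.

Monday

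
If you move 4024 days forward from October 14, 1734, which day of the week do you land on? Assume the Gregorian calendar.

Oct 14, 1734 is a Thursday.
4024 mod 7 = 6, so 4024 days after a Thursday is Thursday + 6 = Wednesday.

Wednesday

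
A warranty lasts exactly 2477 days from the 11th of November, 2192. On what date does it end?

August 24, 2199

+365 (one year) → Nov 11, 2193 (2112 left).
+365 (one year) → Nov 11, 2194 (1747 left).
+365 (one year) → Nov 11, 2195 (1382 left).
+366 (one year; includes Feb 29, 2196) → Nov 11, 2196 (1016 left).
+365 (one year) → Nov 11, 2197 (651 left).
+365 (one year) → Nov 11, 2198 (286 left).
Nov has 30 days: +20 → Dec 1, 2198 (266 left).
Dec has 31 days: +31 → Jan 1, 2199 (235 left).
Jan has 31 days: +31 → Feb 1, 2199 (204 left).
Feb has 28 days: +28 → Mar 1, 2199 (176 left).
Mar has 31 days: +31 → Apr 1, 2199 (145 left).
Apr has 30 days: +30 → May 1, 2199 (115 left).
May has 31 days: +31 → Jun 1, 2199 (84 left).
Jun has 30 days: +30 → Jul 1, 2199 (54 left).
Jul has 31 days: +31 → Aug 1, 2199 (23 left).
+23 → Aug 24, 2199.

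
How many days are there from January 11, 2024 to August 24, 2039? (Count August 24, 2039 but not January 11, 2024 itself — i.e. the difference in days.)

5704

Jan 11, 2024 → Jan 11, 2025: 366 days (Feb 29, 2024 is in that span).
Jan 11, 2025 → Jan 11, 2026: 365 days.
Jan 11, 2026 → Jan 11, 2027: 365 days.
Jan 11, 2027 → Jan 11, 2028: 365 days.
Jan 11, 2028 → Jan 11, 2029: 366 days (Feb 29, 2028 is in that span).
Jan 11, 2029 → Jan 11, 2030: 365 days.
Jan 11, 2030 → Jan 11, 2031: 365 days.
Jan 11, 2031 → Jan 11, 2032: 365 days.
Jan 11, 2032 → Jan 11, 2033: 366 days (Feb 29, 2032 is in that span).
Jan 11, 2033 → Jan 11, 2034: 365 days.
Jan 11, 2034 → Jan 11, 2035: 365 days.
Jan 11, 2035 → Jan 11, 2036: 365 days.
Jan 11, 2036 → Jan 11, 2037: 366 days (Feb 29, 2036 is in that span).
Jan 11, 2037 → Jan 11, 2038: 365 days.
Jan 11, 2038 → Jan 11, 2039: 365 days.
Jan 11, 2039 → Feb 11, 2039: 31 days (January has 31).
Feb 11, 2039 → Mar 11, 2039: 28 days (February has 28).
Mar 11, 2039 → Apr 11, 2039: 31 days (March has 31).
Apr 11, 2039 → May 11, 2039: 30 days (April has 30).
May 11, 2039 → Jun 11, 2039: 31 days (May has 31).
Jun 11, 2039 → Jul 11, 2039: 30 days (June has 30).
Jul 11, 2039 → Aug 11, 2039: 31 days (July has 31).
Aug 11, 2039 → Aug 24, 2039: 13 days.
Total: 5704 days.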